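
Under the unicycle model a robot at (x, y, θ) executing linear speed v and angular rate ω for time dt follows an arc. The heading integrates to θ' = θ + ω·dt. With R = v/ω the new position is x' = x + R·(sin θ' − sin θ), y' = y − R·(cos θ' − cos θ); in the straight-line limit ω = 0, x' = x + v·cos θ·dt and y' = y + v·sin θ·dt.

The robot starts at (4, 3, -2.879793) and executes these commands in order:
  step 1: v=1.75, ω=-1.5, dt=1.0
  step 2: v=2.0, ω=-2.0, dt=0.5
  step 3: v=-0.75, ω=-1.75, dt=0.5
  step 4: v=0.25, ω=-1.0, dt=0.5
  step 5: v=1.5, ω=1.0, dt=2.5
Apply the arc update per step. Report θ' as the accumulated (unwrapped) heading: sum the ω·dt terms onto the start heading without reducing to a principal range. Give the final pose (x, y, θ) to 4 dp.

(4.5785, 6.5001, -4.2548)

step 1: θ'=-4.3798 (R=-1.1667) → pose (2.5953, 3.7460, -4.3798)
step 2: θ'=-5.3798 (R=-1.0000) → pose (2.7551, 4.6914, -5.3798)
step 3: θ'=-6.2548 (R=0.4286) → pose (2.4306, 4.5283, -6.2548)
step 4: θ'=-6.7548 (R=-0.2500) → pose (2.5513, 4.5011, -6.7548)
step 5: θ'=-4.2548 (R=1.5000) → pose (4.5785, 6.5001, -4.2548)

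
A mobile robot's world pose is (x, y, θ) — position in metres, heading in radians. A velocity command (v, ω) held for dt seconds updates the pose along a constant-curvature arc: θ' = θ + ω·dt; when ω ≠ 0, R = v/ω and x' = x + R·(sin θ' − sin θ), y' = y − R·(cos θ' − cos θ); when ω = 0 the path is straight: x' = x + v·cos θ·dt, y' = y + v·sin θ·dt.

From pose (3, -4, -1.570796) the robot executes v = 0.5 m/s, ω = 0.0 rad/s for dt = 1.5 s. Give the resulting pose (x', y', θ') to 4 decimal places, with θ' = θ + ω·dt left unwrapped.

(3.0000, -4.7500, -1.5708)

θ' = -1.5708 + 0.0·1.5 = -1.5708
ω = 0 → straight: x' = 3 + 0.5·cos(-1.5708)·1.5 = 3.0000
y' = -4 + 0.5·sin(-1.5708)·1.5 = -4.7500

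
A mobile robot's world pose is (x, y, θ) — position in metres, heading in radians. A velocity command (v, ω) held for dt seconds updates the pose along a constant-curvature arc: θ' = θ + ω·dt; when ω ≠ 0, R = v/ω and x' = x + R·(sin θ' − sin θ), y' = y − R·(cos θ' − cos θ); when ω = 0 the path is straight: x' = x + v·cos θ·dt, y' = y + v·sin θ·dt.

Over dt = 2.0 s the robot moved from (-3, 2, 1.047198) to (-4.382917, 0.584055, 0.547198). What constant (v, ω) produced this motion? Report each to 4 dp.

v = -1.0000, ω = -0.2500

Δθ = 0.547198 − 1.047198 = -0.500000
ω = Δθ/dt = -0.500000/2.0 = -0.2500
R = −Δy/(cos θ' − cos θ) = 4.0000
v = R·ω = 4.0000·-0.2500 = -1.0000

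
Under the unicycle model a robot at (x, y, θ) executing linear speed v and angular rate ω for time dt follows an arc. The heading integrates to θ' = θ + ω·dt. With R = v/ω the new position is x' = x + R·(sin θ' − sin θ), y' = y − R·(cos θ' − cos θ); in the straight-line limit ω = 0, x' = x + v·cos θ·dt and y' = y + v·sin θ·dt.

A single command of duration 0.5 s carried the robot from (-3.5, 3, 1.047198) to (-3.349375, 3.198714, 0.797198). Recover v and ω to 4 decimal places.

Δθ = 0.797198 − 1.047198 = -0.250000
ω = Δθ/dt = -0.250000/0.5 = -0.5000
R = −Δy/(cos θ' − cos θ) = -1.0000
v = R·ω = -1.0000·-0.5000 = 0.5000

v = 0.5000, ω = -0.5000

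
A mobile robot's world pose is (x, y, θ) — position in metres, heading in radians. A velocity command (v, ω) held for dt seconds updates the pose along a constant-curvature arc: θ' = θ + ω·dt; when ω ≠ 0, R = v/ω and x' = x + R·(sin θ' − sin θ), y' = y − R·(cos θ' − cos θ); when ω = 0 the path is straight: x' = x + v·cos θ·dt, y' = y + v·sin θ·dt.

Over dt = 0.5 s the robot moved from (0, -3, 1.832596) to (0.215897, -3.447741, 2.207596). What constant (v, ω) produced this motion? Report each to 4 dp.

v = -1.0000, ω = 0.7500

Δθ = 2.207596 − 1.832596 = 0.375000
ω = Δθ/dt = 0.375000/0.5 = 0.7500
R = −Δy/(cos θ' − cos θ) = -1.3333
v = R·ω = -1.3333·0.7500 = -1.0000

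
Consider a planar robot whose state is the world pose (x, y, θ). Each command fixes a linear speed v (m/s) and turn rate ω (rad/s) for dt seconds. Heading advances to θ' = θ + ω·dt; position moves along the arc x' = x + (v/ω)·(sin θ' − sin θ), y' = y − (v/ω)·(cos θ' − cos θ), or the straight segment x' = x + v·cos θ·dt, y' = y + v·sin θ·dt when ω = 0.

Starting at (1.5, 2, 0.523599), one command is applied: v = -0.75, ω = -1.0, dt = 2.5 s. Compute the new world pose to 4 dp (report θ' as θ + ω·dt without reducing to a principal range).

θ' = 0.5236 + -1.0·2.5 = -1.9764
R = v/ω = -0.75/-1.0 = 0.7500
x' = 1.5 + 0.7500·(sin -1.9764 − sin 0.5236) = 0.4359
y' = 2 − 0.7500·(cos -1.9764 − cos 0.5236) = 2.9454

(0.4359, 2.9454, -1.9764)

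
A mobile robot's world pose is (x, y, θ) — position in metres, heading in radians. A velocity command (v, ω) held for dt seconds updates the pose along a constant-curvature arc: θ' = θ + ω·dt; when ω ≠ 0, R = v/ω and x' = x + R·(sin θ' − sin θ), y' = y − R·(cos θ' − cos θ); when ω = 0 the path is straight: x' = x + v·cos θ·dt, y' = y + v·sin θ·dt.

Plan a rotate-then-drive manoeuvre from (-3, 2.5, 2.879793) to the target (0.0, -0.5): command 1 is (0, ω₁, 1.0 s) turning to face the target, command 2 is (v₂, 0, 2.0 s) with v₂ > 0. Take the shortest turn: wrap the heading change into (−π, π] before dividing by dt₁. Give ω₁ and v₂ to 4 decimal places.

ω₁ = 2.6180, v₂ = 2.1213

heading to target = atan2(-0.5−2.5, 0−-3) = -0.7854
Δθ = wrap(-0.7854 − 2.8798) = 2.6180; ω₁ = Δθ/dt₁ = 2.6180
distance = √((0−-3)² + (-0.5−2.5)²) = 4.2426; v₂ = distance/dt₂ = 2.1213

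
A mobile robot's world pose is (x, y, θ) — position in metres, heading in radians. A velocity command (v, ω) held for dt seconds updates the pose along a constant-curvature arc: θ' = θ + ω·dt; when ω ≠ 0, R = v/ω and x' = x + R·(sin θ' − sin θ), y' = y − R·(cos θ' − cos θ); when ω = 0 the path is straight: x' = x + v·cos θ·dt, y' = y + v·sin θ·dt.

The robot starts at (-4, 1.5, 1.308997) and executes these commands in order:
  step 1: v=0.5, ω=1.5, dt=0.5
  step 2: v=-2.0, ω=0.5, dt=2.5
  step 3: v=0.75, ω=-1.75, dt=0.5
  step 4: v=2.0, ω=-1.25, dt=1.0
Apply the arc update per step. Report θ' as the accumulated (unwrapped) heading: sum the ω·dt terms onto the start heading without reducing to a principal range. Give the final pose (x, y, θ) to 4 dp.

(-0.6201, 1.5910, 1.1840)

step 1: θ'=2.0590 (R=0.3333) → pose (-4.0276, 1.7426, 2.0590)
step 2: θ'=3.3090 (R=-4.0000) → pose (0.1716, -0.3253, 3.3090)
step 3: θ'=2.4340 (R=-0.4286) → pose (-0.1784, -0.2284, 2.4340)
step 4: θ'=1.1840 (R=-1.6000) → pose (-0.6201, 1.5910, 1.1840)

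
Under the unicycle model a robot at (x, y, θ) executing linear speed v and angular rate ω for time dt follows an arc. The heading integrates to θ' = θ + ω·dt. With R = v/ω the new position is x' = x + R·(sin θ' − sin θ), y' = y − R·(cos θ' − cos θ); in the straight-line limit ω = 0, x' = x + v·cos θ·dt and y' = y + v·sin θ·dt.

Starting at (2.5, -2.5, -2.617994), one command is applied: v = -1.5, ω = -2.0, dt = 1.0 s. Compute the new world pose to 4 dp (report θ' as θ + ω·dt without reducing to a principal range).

θ' = -2.6180 + -2.0·1.0 = -4.6180
R = v/ω = -1.5/-2.0 = 0.7500
x' = 2.5 + 0.7500·(sin -4.6180 − sin -2.6180) = 3.6217
y' = -2.5 − 0.7500·(cos -4.6180 − cos -2.6180) = -3.0788

(3.6217, -3.0788, -4.6180)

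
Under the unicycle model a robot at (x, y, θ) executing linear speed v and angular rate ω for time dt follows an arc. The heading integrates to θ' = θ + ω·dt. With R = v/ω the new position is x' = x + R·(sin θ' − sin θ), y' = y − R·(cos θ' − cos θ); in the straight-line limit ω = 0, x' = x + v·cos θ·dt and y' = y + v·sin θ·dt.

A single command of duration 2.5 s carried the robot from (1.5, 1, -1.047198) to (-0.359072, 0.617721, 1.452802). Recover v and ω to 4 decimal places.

v = -1.0000, ω = 1.0000

Δθ = 1.452802 − -1.047198 = 2.500000
ω = Δθ/dt = 2.500000/2.5 = 1.0000
R = Δx/(sin θ' − sin θ) = -1.0000
v = R·ω = -1.0000·1.0000 = -1.0000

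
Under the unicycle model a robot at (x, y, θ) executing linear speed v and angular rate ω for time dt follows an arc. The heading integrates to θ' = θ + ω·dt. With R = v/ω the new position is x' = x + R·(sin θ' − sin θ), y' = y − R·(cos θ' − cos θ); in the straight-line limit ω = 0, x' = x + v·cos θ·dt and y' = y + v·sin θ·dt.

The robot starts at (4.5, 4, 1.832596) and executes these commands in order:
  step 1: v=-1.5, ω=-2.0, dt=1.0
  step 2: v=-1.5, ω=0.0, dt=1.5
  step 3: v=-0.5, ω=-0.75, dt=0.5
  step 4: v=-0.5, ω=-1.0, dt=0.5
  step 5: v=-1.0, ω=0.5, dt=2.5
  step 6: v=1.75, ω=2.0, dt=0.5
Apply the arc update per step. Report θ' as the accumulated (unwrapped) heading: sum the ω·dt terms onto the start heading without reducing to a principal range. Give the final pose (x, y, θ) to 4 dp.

step 1: θ'=-0.1674 (R=0.7500) → pose (3.6506, 3.0664, -0.1674)
step 2: θ'=-0.1674 (straight) → pose (1.4320, 3.4413, -0.1674)
step 3: θ'=-0.5424 (R=0.6667) → pose (1.1990, 3.5276, -0.5424)
step 4: θ'=-1.0424 (R=0.5000) → pose (1.0253, 3.7038, -1.0424)
step 5: θ'=0.2076 (R=-2.0000) → pose (-1.1142, 4.6526, 0.2076)
step 6: θ'=1.2076 (R=0.8750) → pose (-0.4766, 5.1979, 1.2076)

(-0.4766, 5.1979, 1.2076)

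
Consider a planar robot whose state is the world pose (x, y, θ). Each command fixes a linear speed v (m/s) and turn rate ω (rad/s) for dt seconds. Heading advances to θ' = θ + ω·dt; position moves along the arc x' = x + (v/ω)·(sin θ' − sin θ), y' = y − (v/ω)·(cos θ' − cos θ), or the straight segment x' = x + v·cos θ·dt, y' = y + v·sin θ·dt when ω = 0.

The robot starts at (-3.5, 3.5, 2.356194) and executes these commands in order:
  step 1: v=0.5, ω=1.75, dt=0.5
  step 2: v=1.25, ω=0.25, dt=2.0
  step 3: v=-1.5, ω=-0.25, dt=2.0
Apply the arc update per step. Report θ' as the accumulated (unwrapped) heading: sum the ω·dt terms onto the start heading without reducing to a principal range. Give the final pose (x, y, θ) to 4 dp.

step 1: θ'=3.2312 (R=0.2857) → pose (-3.7276, 3.5825, 3.2312)
step 2: θ'=3.7312 (R=5.0000) → pose (-6.0603, 2.7584, 3.7312)
step 3: θ'=3.2312 (R=6.0000) → pose (-3.2610, 3.7474, 3.2312)

(-3.2610, 3.7474, 3.2312)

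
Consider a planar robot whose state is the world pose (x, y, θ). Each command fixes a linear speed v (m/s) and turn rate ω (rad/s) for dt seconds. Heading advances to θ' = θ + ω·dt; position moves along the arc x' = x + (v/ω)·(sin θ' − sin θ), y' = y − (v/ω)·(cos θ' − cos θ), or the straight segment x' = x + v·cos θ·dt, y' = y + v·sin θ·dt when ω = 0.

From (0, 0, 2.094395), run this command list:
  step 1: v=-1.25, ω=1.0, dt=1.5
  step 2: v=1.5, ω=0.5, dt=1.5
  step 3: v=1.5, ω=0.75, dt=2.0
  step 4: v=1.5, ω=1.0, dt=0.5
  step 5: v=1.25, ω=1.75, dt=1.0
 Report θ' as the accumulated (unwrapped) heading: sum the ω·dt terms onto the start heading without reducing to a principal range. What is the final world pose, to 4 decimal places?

step 1: θ'=3.5944 (R=-1.2500) → pose (1.6294, -0.4990, 3.5944)
step 2: θ'=4.3444 (R=3.0000) → pose (0.1427, -2.1175, 4.3444)
step 3: θ'=5.8444 (R=2.0000) → pose (1.1591, -4.6475, 5.8444)
step 4: θ'=6.3444 (R=1.5000) → pose (1.8881, -4.7868, 6.3444)
step 5: θ'=8.0944 (R=0.7143) → pose (2.5382, -3.9038, 8.0944)

(2.5382, -3.9038, 8.0944)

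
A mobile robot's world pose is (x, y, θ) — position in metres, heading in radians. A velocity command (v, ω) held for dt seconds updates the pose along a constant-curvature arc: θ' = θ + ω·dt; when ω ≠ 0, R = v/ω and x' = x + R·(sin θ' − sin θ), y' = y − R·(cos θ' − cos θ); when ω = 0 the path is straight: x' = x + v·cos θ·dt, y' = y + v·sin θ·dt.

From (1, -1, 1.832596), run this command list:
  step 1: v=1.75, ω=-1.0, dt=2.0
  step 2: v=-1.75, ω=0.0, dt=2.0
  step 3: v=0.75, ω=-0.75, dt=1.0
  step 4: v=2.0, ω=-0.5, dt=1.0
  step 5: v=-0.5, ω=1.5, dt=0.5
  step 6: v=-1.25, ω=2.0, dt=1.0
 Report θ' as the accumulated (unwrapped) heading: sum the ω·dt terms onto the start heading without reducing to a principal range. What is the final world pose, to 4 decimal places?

(-0.1821, -0.5694, 1.3326)

step 1: θ'=-0.1674 (R=-1.7500) → pose (2.9820, 1.1785, -0.1674)
step 2: θ'=-0.1674 (straight) → pose (-0.4691, 1.7617, -0.1674)
step 3: θ'=-0.9174 (R=-1.0000) → pose (0.1583, 1.3835, -0.9174)
step 4: θ'=-1.4174 (R=-4.0000) → pose (0.9352, -0.4369, -1.4174)
step 5: θ'=-0.6674 (R=-0.3333) → pose (0.8121, -0.2260, -0.6674)
step 6: θ'=1.3326 (R=-0.6250) → pose (-0.1821, -0.5694, 1.3326)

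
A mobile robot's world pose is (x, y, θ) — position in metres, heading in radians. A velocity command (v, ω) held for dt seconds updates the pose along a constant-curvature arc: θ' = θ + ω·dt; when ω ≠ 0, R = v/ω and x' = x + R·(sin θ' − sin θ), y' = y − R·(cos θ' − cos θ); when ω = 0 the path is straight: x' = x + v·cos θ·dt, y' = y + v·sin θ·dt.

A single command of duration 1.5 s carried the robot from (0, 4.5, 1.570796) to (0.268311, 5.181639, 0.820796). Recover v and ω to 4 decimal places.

Δθ = 0.820796 − 1.570796 = -0.750000
ω = Δθ/dt = -0.750000/1.5 = -0.5000
R = −Δy/(cos θ' − cos θ) = -1.0000
v = R·ω = -1.0000·-0.5000 = 0.5000

v = 0.5000, ω = -0.5000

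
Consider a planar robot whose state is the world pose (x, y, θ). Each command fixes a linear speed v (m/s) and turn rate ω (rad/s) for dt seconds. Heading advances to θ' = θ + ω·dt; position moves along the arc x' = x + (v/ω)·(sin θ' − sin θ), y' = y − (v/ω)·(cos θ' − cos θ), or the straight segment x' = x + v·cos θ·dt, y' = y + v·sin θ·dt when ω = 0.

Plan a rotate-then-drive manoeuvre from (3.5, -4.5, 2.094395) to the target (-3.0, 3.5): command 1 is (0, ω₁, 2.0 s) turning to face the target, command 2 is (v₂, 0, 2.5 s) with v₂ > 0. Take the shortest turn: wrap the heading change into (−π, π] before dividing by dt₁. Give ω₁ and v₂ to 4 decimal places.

ω₁ = 0.0794, v₂ = 4.1231

heading to target = atan2(3.5−-4.5, -3−3.5) = 2.2531
Δθ = wrap(2.2531 − 2.0944) = 0.1587; ω₁ = Δθ/dt₁ = 0.0794
distance = √((-3−3.5)² + (3.5−-4.5)²) = 10.3078; v₂ = distance/dt₂ = 4.1231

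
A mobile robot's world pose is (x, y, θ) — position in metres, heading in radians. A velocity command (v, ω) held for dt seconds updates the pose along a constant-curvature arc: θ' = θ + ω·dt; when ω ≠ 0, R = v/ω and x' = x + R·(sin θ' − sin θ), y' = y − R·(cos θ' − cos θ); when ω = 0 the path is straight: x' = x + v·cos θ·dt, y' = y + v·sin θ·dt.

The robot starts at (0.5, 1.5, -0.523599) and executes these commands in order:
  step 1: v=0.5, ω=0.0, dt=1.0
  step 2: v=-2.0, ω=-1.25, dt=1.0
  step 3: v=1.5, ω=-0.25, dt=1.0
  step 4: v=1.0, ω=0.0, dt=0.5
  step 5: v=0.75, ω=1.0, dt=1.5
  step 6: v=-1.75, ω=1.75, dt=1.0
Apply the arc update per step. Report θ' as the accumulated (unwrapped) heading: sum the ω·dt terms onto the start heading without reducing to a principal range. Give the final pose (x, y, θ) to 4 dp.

step 1: θ'=-0.5236 (straight) → pose (0.9330, 1.2500, -0.5236)
step 2: θ'=-1.7736 (R=1.6000) → pose (0.1658, 2.9579, -1.7736)
step 3: θ'=-2.0236 (R=-6.0000) → pose (-0.3159, 1.5415, -2.0236)
step 4: θ'=-2.0236 (straight) → pose (-0.5346, 1.0919, -2.0236)
step 5: θ'=-0.5236 (R=0.7500) → pose (-0.2352, 0.1142, -0.5236)
step 6: θ'=1.2264 (R=-1.0000) → pose (-1.6765, -0.4142, 1.2264)

(-1.6765, -0.4142, 1.2264)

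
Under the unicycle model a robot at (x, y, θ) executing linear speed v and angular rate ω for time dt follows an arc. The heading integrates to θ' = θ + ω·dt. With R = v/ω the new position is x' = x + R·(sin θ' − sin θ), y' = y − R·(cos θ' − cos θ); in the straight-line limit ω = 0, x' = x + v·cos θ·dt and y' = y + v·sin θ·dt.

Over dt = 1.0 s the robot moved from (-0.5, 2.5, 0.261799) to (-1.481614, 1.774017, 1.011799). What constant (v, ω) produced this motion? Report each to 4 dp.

v = -1.2500, ω = 0.7500

Δθ = 1.011799 − 0.261799 = 0.750000
ω = Δθ/dt = 0.750000/1.0 = 0.7500
R = Δx/(sin θ' − sin θ) = -1.6667
v = R·ω = -1.6667·0.7500 = -1.2500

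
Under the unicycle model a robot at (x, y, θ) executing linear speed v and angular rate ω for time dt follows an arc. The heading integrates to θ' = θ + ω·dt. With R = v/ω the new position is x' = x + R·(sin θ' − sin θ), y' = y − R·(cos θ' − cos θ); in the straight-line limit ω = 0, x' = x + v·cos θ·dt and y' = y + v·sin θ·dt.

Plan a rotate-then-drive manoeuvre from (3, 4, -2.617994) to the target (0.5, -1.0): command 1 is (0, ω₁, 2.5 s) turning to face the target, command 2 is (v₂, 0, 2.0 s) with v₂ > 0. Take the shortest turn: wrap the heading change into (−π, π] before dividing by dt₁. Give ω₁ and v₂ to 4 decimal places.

heading to target = atan2(-1−4, 0.5−3) = -2.0344
Δθ = wrap(-2.0344 − -2.6180) = 0.5836; ω₁ = Δθ/dt₁ = 0.2334
distance = √((0.5−3)² + (-1−4)²) = 5.5902; v₂ = distance/dt₂ = 2.7951

ω₁ = 0.2334, v₂ = 2.7951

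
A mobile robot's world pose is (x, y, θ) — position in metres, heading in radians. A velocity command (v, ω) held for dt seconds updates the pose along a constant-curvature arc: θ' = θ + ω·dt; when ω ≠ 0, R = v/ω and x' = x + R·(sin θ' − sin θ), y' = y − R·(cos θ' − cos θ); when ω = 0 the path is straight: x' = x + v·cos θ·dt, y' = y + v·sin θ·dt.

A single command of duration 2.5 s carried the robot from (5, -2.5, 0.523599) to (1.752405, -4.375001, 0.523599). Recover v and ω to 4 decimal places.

Δθ = 0.523599 − 0.523599 = 0.000000
ω = Δθ/dt = 0.000000/2.5 = 0.0000
ω = 0 → v = (Δx·cos θ + Δy·sin θ)/dt = -1.5000

v = -1.5000, ω = 0.0000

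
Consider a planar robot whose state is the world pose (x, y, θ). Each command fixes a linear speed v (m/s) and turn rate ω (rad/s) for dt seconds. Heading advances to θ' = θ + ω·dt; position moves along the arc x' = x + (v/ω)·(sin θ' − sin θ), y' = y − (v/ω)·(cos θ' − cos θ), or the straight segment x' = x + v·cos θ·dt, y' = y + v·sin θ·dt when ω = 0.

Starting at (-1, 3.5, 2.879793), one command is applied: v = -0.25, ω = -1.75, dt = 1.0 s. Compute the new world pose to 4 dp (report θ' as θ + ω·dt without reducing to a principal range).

(-0.9078, 3.3010, 1.1298)

θ' = 2.8798 + -1.75·1.0 = 1.1298
R = v/ω = -0.25/-1.75 = 0.1429
x' = -1 + 0.1429·(sin 1.1298 − sin 2.8798) = -0.9078
y' = 3.5 − 0.1429·(cos 1.1298 − cos 2.8798) = 3.3010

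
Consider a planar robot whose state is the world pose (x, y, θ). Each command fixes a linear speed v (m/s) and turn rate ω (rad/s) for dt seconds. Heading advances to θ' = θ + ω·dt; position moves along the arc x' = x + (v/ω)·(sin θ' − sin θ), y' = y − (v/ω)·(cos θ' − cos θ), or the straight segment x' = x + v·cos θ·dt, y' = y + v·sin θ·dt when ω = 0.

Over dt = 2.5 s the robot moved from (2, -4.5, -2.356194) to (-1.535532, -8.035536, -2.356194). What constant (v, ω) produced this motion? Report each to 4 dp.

v = 2.0000, ω = 0.0000

Δθ = -2.356194 − -2.356194 = 0.000000
ω = Δθ/dt = 0.000000/2.5 = 0.0000
ω = 0 → v = (Δx·cos θ + Δy·sin θ)/dt = 2.0000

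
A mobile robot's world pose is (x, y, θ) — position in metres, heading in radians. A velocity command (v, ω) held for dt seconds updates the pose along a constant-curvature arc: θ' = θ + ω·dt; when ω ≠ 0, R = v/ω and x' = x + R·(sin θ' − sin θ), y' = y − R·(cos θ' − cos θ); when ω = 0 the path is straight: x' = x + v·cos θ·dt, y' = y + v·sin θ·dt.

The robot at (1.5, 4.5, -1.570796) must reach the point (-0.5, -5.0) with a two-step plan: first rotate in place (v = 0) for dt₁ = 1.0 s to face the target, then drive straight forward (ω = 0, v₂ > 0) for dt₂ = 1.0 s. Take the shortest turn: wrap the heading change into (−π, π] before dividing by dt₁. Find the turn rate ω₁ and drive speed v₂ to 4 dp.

ω₁ = -0.2075, v₂ = 9.7082

heading to target = atan2(-5−4.5, -0.5−1.5) = -1.7783
Δθ = wrap(-1.7783 − -1.5708) = -0.2075; ω₁ = Δθ/dt₁ = -0.2075
distance = √((-0.5−1.5)² + (-5−4.5)²) = 9.7082; v₂ = distance/dt₂ = 9.7082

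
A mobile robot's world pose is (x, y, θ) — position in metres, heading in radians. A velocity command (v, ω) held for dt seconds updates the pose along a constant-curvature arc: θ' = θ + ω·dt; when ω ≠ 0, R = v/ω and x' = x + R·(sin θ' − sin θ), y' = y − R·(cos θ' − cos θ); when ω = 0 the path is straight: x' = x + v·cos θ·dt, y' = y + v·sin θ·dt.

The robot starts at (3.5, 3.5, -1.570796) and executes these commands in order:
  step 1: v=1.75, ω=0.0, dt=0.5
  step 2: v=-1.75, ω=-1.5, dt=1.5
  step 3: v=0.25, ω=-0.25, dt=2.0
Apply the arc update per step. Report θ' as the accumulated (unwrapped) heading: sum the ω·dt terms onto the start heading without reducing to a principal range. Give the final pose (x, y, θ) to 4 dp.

(5.1034, 3.9292, -4.3208)

step 1: θ'=-1.5708 (straight) → pose (3.5000, 2.6250, -1.5708)
step 2: θ'=-3.8208 (R=1.1667) → pose (5.3995, 3.5328, -3.8208)
step 3: θ'=-4.3208 (R=-1.0000) → pose (5.1034, 3.9292, -4.3208)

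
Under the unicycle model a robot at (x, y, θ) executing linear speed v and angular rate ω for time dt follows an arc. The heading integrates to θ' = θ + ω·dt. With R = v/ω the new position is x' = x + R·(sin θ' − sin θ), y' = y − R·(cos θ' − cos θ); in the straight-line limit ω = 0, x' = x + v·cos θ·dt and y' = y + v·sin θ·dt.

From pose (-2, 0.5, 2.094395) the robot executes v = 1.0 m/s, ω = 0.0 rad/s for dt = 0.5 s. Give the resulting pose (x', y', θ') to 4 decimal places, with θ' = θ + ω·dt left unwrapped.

θ' = 2.0944 + 0.0·0.5 = 2.0944
ω = 0 → straight: x' = -2 + 1.0·cos(2.0944)·0.5 = -2.2500
y' = 0.5 + 1.0·sin(2.0944)·0.5 = 0.9330

(-2.2500, 0.9330, 2.0944)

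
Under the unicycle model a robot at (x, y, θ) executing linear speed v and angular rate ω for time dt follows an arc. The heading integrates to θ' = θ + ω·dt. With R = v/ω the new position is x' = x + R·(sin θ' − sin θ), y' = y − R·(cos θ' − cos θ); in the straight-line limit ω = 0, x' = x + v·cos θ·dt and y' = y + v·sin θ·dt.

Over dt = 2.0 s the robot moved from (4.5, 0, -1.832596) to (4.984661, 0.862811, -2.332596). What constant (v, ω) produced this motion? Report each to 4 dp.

v = -0.5000, ω = -0.2500

Δθ = -2.332596 − -1.832596 = -0.500000
ω = Δθ/dt = -0.500000/2.0 = -0.2500
R = −Δy/(cos θ' − cos θ) = 2.0000
v = R·ω = 2.0000·-0.2500 = -0.5000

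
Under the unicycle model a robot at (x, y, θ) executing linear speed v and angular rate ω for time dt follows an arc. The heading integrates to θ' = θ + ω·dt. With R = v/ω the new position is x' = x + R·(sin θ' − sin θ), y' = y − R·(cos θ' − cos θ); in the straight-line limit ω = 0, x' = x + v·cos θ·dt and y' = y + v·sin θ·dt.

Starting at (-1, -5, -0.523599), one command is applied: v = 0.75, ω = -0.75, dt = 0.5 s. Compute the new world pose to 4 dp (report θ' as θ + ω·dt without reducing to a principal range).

θ' = -0.5236 + -0.75·0.5 = -0.8986
R = v/ω = 0.75/-0.75 = -1.0000
x' = -1 + -1.0000·(sin -0.8986 − sin -0.5236) = -0.7175
y' = -5 − -1.0000·(cos -0.8986 − cos -0.5236) = -5.2433

(-0.7175, -5.2433, -0.8986)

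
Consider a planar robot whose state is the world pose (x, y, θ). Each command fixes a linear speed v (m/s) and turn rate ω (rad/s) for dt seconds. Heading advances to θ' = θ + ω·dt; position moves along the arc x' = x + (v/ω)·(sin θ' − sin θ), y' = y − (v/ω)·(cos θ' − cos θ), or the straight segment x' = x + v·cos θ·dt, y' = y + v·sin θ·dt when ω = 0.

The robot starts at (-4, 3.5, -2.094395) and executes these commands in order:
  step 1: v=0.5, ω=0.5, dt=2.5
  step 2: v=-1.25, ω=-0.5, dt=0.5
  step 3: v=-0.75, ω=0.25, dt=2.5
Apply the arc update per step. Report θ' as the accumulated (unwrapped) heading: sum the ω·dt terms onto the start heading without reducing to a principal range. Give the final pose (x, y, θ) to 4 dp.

(-5.5432, 4.1496, -0.4694)

step 1: θ'=-0.8444 (R=1.0000) → pose (-3.8815, 2.3358, -0.8444)
step 2: θ'=-1.0944 (R=2.5000) → pose (-4.2342, 2.8498, -1.0944)
step 3: θ'=-0.4694 (R=-3.0000) → pose (-5.5432, 4.1496, -0.4694)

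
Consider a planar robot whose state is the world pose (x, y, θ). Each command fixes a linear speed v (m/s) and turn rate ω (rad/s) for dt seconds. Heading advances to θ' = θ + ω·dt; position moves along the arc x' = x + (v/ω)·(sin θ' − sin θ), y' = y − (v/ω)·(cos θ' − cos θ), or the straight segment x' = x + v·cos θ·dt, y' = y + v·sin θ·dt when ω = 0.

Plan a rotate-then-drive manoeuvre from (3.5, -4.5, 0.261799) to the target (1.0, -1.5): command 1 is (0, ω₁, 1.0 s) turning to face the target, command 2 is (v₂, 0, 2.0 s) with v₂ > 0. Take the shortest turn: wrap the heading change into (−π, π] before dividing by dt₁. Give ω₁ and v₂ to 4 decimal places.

ω₁ = 2.0037, v₂ = 1.9526

heading to target = atan2(-1.5−-4.5, 1−3.5) = 2.2655
Δθ = wrap(2.2655 − 0.2618) = 2.0037; ω₁ = Δθ/dt₁ = 2.0037
distance = √((1−3.5)² + (-1.5−-4.5)²) = 3.9051; v₂ = distance/dt₂ = 1.9526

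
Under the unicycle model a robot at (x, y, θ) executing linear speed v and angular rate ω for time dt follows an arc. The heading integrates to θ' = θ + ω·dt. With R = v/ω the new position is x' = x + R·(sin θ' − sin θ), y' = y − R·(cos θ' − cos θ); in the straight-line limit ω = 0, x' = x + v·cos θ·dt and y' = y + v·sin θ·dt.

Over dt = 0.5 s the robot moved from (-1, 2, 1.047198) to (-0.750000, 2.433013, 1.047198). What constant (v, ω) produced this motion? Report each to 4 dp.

Δθ = 1.047198 − 1.047198 = 0.000000
ω = Δθ/dt = 0.000000/0.5 = 0.0000
ω = 0 → v = (Δx·cos θ + Δy·sin θ)/dt = 1.0000

v = 1.0000, ω = 0.0000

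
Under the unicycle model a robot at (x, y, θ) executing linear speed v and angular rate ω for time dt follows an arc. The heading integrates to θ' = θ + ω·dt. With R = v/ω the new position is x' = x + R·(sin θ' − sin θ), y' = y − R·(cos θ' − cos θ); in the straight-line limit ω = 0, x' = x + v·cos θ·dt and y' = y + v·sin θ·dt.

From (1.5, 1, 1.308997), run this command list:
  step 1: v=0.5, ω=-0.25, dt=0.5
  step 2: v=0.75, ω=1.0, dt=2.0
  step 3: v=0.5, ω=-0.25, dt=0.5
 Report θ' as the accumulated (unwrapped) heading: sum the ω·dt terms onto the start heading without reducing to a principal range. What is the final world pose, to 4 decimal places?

step 1: θ'=1.1840 (R=-2.0000) → pose (1.5796, 1.2368, 1.1840)
step 2: θ'=3.1840 (R=0.7500) → pose (0.8532, 2.2691, 3.1840)
step 3: θ'=3.0590 (R=-2.0000) → pose (0.6034, 2.2741, 3.0590)

(0.6034, 2.2741, 3.0590)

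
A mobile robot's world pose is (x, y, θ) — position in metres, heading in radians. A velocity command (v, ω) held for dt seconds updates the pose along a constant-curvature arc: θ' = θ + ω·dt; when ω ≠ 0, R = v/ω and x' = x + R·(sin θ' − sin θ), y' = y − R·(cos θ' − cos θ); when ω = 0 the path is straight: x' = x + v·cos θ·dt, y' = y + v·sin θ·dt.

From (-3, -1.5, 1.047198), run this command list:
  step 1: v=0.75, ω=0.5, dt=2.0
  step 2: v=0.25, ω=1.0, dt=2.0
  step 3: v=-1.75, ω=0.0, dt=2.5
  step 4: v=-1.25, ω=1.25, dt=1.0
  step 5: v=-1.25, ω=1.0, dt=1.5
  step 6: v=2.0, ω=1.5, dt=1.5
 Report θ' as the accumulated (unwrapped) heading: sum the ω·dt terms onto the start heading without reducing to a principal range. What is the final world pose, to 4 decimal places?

(-2.4585, 7.3879, 9.0472)

step 1: θ'=2.0472 (R=1.5000) → pose (-2.9661, -0.0621, 2.0472)
step 2: θ'=4.0472 (R=0.2500) → pose (-3.3849, -0.0225, 4.0472)
step 3: θ'=4.0472 (straight) → pose (-0.6846, 3.4198, 4.0472)
step 4: θ'=5.2972 (R=-1.0000) → pose (-0.6376, 4.5890, 5.2972)
step 5: θ'=6.7972 (R=-1.2500) → pose (-2.2945, 4.9875, 6.7972)
step 6: θ'=9.0472 (R=1.3333) → pose (-2.4585, 7.3879, 9.0472)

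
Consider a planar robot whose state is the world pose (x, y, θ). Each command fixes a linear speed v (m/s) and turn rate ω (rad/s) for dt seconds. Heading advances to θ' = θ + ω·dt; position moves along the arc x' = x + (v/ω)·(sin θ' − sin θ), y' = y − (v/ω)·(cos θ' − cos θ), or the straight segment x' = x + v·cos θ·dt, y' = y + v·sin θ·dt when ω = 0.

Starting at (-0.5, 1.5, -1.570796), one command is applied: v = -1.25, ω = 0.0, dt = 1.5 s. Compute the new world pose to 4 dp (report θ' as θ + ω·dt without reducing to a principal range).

(-0.5000, 3.3750, -1.5708)

θ' = -1.5708 + 0.0·1.5 = -1.5708
ω = 0 → straight: x' = -0.5 + -1.25·cos(-1.5708)·1.5 = -0.5000
y' = 1.5 + -1.25·sin(-1.5708)·1.5 = 3.3750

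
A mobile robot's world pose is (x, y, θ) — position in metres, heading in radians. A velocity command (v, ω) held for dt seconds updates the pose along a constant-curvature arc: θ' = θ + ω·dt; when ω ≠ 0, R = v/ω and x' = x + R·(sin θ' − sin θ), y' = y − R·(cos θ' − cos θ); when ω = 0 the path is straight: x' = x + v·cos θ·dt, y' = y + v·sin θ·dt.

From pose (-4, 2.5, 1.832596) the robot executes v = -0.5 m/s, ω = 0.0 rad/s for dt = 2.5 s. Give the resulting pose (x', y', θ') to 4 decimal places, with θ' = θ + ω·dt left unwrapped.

θ' = 1.8326 + 0.0·2.5 = 1.8326
ω = 0 → straight: x' = -4 + -0.5·cos(1.8326)·2.5 = -3.6765
y' = 2.5 + -0.5·sin(1.8326)·2.5 = 1.2926

(-3.6765, 1.2926, 1.8326)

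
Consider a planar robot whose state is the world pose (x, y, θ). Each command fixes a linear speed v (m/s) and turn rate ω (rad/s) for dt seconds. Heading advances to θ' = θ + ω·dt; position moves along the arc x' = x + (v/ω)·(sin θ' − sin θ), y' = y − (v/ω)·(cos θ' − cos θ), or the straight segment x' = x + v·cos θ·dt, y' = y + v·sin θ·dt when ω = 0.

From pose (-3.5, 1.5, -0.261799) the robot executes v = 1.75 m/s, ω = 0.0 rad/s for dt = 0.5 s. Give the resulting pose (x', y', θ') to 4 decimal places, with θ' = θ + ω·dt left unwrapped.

θ' = -0.2618 + 0.0·0.5 = -0.2618
ω = 0 → straight: x' = -3.5 + 1.75·cos(-0.2618)·0.5 = -2.6548
y' = 1.5 + 1.75·sin(-0.2618)·0.5 = 1.2735

(-2.6548, 1.2735, -0.2618)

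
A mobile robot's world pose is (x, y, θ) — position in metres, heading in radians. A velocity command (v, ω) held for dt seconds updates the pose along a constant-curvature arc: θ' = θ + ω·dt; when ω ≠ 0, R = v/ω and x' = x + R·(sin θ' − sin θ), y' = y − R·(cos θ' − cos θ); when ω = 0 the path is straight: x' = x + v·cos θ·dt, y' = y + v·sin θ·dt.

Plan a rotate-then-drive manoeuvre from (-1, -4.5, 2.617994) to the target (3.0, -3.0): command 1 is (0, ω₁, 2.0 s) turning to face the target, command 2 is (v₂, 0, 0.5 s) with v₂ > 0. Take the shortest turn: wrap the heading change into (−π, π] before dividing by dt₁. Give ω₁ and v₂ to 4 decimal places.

ω₁ = -1.1296, v₂ = 8.5440

heading to target = atan2(-3−-4.5, 3−-1) = 0.3588
Δθ = wrap(0.3588 − 2.6180) = -2.2592; ω₁ = Δθ/dt₁ = -1.1296
distance = √((3−-1)² + (-3−-4.5)²) = 4.2720; v₂ = distance/dt₂ = 8.5440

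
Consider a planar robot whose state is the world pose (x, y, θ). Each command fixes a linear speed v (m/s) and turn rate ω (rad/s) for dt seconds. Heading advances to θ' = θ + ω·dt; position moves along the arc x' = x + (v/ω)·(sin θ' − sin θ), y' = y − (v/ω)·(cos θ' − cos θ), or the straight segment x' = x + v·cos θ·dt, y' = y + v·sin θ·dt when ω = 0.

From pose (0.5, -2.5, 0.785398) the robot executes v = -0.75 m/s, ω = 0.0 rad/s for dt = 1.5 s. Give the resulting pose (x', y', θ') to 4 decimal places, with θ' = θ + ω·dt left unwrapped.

θ' = 0.7854 + 0.0·1.5 = 0.7854
ω = 0 → straight: x' = 0.5 + -0.75·cos(0.7854)·1.5 = -0.2955
y' = -2.5 + -0.75·sin(0.7854)·1.5 = -3.2955

(-0.2955, -3.2955, 0.7854)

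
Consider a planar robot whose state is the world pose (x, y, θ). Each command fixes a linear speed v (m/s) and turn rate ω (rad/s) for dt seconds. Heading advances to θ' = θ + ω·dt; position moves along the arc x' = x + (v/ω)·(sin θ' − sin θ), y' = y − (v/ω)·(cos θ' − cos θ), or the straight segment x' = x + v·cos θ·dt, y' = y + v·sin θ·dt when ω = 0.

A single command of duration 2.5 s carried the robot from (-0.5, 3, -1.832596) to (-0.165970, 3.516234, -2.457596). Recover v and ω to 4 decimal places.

Δθ = -2.457596 − -1.832596 = -0.625000
ω = Δθ/dt = -0.625000/2.5 = -0.2500
R = −Δy/(cos θ' − cos θ) = 1.0000
v = R·ω = 1.0000·-0.2500 = -0.2500

v = -0.2500, ω = -0.2500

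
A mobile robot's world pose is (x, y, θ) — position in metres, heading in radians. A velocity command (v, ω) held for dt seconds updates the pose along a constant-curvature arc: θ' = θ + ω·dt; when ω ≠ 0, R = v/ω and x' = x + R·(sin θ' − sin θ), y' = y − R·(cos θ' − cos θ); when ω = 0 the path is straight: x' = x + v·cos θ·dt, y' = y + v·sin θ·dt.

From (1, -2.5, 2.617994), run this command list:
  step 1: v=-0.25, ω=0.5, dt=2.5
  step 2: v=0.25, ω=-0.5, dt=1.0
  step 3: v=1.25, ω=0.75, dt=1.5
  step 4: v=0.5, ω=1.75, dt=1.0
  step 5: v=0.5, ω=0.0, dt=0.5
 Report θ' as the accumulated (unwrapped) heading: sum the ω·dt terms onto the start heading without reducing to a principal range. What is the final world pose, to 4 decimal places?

step 1: θ'=3.8680 (R=-0.5000) → pose (1.5821, -2.4408, 3.8680)
step 2: θ'=3.3680 (R=-0.5000) → pose (1.3622, -2.5542, 3.3680)
step 3: θ'=4.4930 (R=1.6667) → pose (0.1096, -3.8156, 4.4930)
step 4: θ'=6.2430 (R=0.2857) → pose (0.3770, -4.1633, 6.2430)
step 5: θ'=6.2430 (straight) → pose (0.6268, -4.1733, 6.2430)

(0.6268, -4.1733, 6.2430)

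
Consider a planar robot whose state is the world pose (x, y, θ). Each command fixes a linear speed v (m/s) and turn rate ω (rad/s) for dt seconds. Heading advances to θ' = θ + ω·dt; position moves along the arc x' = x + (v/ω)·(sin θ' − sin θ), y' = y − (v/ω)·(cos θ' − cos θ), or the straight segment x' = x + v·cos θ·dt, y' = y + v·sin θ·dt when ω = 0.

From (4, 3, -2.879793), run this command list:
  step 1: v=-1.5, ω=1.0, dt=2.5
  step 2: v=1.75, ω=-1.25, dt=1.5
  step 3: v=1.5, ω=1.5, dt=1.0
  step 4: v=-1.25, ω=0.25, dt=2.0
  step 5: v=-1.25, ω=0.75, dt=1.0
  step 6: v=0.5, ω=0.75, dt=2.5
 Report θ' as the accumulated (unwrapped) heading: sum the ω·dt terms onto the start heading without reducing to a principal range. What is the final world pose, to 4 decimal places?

(1.5942, 4.4114, 2.3702)

step 1: θ'=-0.3798 (R=-1.5000) → pose (4.1679, 5.8420, -0.3798)
step 2: θ'=-2.2548 (R=-1.4000) → pose (4.7339, 3.6571, -2.2548)
step 3: θ'=-0.7548 (R=1.0000) → pose (4.8238, 2.2968, -0.7548)
step 4: θ'=-0.2548 (R=-5.0000) → pose (2.6584, 3.4933, -0.2548)
step 5: θ'=0.4952 (R=-1.6667) → pose (1.4463, 3.3469, 0.4952)
step 6: θ'=2.3702 (R=0.6667) → pose (1.5942, 4.4114, 2.3702)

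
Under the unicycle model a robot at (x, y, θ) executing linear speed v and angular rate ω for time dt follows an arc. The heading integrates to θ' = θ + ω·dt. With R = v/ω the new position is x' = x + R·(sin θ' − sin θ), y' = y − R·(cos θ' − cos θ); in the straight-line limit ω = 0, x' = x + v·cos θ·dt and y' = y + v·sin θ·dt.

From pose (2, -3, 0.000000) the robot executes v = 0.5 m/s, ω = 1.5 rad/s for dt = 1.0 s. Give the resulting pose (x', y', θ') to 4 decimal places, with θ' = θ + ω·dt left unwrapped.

θ' = 0.0000 + 1.5·1.0 = 1.5000
R = v/ω = 0.5/1.5 = 0.3333
x' = 2 + 0.3333·(sin 1.5000 − sin 0.0000) = 2.3325
y' = -3 − 0.3333·(cos 1.5000 − cos 0.0000) = -2.6902

(2.3325, -2.6902, 1.5000)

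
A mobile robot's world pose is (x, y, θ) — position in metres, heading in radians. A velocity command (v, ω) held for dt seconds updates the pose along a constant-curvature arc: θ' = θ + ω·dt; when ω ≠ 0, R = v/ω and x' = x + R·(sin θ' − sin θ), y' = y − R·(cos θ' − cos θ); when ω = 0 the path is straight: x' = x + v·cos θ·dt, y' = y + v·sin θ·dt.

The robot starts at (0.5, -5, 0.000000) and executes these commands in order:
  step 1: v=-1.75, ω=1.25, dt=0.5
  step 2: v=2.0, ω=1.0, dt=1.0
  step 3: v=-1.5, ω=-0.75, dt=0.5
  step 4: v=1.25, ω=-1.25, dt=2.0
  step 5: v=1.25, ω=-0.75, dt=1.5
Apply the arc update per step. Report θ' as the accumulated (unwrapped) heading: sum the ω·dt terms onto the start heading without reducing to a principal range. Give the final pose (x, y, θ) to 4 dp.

(1.8811, -5.9994, -2.3750)

step 1: θ'=0.6250 (R=-1.4000) → pose (-0.3191, -5.2647, 0.6250)
step 2: θ'=1.6250 (R=2.0000) → pose (0.5077, -3.5344, 1.6250)
step 3: θ'=1.2500 (R=2.0000) → pose (0.4086, -4.2734, 1.2500)
step 4: θ'=-1.2500 (R=-1.0000) → pose (2.3066, -4.2734, -1.2500)
step 5: θ'=-2.3750 (R=-1.6667) → pose (1.8811, -5.9994, -2.3750)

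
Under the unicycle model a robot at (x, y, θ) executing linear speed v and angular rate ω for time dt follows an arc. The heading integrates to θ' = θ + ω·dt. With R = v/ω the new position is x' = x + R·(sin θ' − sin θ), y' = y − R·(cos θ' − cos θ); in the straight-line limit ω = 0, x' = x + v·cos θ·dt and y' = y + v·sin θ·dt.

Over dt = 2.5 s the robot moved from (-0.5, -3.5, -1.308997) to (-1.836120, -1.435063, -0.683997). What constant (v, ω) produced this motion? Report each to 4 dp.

Δθ = -0.683997 − -1.308997 = 0.625000
ω = Δθ/dt = 0.625000/2.5 = 0.2500
R = −Δy/(cos θ' − cos θ) = -4.0000
v = R·ω = -4.0000·0.2500 = -1.0000

v = -1.0000, ω = 0.2500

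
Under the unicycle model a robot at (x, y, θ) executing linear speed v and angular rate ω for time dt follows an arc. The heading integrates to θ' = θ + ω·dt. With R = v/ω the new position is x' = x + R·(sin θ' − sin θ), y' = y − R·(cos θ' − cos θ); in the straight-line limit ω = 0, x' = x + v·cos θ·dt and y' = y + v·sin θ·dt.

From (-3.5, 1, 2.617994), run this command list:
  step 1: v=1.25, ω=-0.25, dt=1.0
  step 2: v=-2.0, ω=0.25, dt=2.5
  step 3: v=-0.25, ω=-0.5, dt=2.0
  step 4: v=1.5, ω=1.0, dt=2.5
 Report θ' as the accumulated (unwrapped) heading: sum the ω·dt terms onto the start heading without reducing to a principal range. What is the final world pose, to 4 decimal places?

step 1: θ'=2.3680 (R=-5.0000) → pose (-4.4936, 1.7531, 2.3680)
step 2: θ'=2.9930 (R=-8.0000) → pose (-0.0883, -0.4355, 2.9930)
step 3: θ'=1.9930 (R=0.5000) → pose (0.2938, -0.7251, 1.9930)
step 4: θ'=4.4930 (R=1.5000) → pose (-2.5385, -1.0133, 4.4930)

(-2.5385, -1.0133, 4.4930)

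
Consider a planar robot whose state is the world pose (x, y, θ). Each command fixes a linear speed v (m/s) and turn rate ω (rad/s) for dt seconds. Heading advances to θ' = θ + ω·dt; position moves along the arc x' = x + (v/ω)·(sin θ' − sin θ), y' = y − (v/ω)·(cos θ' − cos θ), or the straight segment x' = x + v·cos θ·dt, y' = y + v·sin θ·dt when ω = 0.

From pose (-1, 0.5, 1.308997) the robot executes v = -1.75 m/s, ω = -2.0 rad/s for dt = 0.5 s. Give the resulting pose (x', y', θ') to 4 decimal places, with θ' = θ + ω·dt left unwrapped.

(-1.5791, -0.1071, 0.3090)

θ' = 1.3090 + -2.0·0.5 = 0.3090
R = v/ω = -1.75/-2.0 = 0.8750
x' = -1 + 0.8750·(sin 0.3090 − sin 1.3090) = -1.5791
y' = 0.5 − 0.8750·(cos 0.3090 − cos 1.3090) = -0.1071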